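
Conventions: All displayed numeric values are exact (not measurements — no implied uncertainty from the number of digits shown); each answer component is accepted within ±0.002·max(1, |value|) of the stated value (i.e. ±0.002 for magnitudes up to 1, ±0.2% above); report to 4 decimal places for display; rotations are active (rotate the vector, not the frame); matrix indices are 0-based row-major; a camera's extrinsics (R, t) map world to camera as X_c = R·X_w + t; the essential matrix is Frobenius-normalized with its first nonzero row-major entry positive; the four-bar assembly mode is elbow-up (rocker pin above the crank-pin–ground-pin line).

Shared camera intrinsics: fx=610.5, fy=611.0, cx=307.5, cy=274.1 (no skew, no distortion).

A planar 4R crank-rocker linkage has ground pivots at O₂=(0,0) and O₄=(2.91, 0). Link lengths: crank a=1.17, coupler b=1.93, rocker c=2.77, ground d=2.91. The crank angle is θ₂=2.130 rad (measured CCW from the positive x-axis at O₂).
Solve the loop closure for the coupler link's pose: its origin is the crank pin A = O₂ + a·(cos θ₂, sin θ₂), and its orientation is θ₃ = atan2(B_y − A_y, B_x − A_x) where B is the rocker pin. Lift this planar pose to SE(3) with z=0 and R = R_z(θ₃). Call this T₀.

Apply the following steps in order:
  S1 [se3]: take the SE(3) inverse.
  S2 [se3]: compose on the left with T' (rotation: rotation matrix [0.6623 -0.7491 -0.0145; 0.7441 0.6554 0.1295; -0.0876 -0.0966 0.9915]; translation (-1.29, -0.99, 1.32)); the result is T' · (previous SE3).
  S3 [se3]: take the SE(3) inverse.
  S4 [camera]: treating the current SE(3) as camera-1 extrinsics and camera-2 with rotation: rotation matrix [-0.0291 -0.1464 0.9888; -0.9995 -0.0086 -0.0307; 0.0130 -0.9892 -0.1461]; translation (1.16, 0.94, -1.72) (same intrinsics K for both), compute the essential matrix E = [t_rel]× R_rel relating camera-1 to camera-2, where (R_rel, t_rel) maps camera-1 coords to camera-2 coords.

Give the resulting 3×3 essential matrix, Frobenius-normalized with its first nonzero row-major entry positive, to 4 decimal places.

matrix = [0.1204 0.2636 0.0822; -0.1719 -0.6034 -0.1325; 0.5873 -0.2543 0.2975]

source (fourbar_fk): coupler pose = R=[0.8467 -0.5321 0.0000; 0.5321 0.8467 0.0000; 0.0000 0.0000 1.0000], t=(-0.6207, 0.9918, 0.0000)
after S1 (invert_se3): R=[0.8467 0.5321 0.0000; -0.5321 0.8467 0.0000; 0.0000 0.0000 1.0000], t=(-0.0022, -1.1700, 0.0000)
after S2 (compose_se3): R=[0.9594 -0.2818 -0.0145; 0.2812 0.9509 0.1295; -0.0227 -0.1284 0.9915], t=(-0.4151, -1.7585, 1.4332)
after S3 (invert_se3): R=[0.9594 0.2812 -0.0227; -0.2818 0.9509 -0.1284; -0.0145 0.1295 0.9915], t=(0.9253, 1.7391, -1.1992)
after S4 (essential): [0.1204 0.2636 0.0822; -0.1719 -0.6034 -0.1325; 0.5873 -0.2543 0.2975]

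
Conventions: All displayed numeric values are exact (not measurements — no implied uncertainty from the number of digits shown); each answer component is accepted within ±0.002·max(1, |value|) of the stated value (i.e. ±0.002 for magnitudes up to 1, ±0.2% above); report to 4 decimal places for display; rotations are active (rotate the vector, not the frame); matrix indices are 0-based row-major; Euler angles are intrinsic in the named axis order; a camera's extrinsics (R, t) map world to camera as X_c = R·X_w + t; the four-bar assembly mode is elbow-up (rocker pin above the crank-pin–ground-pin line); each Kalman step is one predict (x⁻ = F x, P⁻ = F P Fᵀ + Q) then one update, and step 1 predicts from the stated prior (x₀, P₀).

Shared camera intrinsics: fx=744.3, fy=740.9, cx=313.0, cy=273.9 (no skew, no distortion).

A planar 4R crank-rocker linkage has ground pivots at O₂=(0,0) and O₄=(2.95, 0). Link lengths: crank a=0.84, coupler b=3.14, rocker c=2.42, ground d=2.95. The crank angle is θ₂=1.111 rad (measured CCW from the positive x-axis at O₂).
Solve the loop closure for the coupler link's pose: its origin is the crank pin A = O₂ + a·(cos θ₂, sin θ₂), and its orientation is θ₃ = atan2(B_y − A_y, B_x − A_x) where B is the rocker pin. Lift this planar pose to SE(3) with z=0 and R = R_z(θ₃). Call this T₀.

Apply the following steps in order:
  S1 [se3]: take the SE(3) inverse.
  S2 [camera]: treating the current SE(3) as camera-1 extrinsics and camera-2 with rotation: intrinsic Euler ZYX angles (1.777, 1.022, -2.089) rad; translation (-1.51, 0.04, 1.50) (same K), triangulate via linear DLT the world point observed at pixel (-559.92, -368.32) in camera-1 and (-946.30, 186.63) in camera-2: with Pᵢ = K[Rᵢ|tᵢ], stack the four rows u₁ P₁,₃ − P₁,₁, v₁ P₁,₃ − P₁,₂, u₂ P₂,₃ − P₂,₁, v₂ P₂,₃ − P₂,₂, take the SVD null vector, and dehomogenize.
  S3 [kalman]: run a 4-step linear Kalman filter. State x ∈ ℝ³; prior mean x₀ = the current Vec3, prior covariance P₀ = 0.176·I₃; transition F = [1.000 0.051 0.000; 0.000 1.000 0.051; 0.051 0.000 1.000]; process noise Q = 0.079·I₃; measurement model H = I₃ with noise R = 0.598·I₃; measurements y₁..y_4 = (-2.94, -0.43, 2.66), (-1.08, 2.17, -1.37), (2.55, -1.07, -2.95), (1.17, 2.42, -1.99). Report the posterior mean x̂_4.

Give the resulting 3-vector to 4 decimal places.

result = (0.2130, 0.4323, -0.6994)

source (fourbar_fk): coupler pose = R=[0.8477 -0.5305 0.0000; 0.5305 0.8477 0.0000; 0.0000 0.0000 1.0000], t=(0.3728, 0.7528, 0.0000)
after S1 (invert_se3): R=[0.8477 0.5305 0.0000; -0.5305 0.8477 0.0000; 0.0000 0.0000 1.0000], t=(-0.7153, -0.4404, 0.0000)
after S2 (triangulate): (-0.5870, -1.6847, 1.7963)
after S3 (kf_track): (0.2130, 0.4323, -0.6994)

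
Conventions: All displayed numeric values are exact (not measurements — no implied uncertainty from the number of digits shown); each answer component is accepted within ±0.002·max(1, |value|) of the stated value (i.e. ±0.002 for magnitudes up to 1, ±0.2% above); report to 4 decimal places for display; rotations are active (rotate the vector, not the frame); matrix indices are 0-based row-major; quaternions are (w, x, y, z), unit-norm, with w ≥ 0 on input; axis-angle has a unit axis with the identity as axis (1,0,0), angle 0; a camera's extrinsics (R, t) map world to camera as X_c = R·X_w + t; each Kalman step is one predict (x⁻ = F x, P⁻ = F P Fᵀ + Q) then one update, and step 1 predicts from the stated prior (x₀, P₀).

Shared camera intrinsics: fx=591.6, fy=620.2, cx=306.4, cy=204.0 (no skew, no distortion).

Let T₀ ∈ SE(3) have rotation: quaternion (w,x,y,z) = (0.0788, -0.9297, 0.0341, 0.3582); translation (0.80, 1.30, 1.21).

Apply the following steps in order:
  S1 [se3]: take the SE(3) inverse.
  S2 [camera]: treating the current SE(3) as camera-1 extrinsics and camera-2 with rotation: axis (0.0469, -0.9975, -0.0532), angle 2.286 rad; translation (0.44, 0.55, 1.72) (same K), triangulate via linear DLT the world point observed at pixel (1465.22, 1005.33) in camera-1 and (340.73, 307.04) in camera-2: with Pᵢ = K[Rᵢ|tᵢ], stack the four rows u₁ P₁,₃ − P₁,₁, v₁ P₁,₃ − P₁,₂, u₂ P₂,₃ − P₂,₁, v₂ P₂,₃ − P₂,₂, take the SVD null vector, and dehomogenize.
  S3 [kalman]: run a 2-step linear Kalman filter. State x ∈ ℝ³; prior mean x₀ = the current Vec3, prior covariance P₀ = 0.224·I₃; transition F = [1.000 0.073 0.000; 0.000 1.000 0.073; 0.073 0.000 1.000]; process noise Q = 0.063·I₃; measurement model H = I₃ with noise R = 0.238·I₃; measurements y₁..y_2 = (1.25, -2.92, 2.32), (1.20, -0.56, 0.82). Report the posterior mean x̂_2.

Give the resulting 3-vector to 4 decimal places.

after S1 (invert_se3): R=[0.7411 -0.0070 -0.6714; -0.1199 -0.9853 -0.1221; -0.6606 0.1709 -0.7310], t=(0.2286, 1.5244, 1.1908)
after S2 (triangulate): (1.4105, 0.2292, -0.9052)
after S3 (kf_track): (1.2241, -1.0368, 0.9095)

result = (1.2241, -1.0368, 0.9095)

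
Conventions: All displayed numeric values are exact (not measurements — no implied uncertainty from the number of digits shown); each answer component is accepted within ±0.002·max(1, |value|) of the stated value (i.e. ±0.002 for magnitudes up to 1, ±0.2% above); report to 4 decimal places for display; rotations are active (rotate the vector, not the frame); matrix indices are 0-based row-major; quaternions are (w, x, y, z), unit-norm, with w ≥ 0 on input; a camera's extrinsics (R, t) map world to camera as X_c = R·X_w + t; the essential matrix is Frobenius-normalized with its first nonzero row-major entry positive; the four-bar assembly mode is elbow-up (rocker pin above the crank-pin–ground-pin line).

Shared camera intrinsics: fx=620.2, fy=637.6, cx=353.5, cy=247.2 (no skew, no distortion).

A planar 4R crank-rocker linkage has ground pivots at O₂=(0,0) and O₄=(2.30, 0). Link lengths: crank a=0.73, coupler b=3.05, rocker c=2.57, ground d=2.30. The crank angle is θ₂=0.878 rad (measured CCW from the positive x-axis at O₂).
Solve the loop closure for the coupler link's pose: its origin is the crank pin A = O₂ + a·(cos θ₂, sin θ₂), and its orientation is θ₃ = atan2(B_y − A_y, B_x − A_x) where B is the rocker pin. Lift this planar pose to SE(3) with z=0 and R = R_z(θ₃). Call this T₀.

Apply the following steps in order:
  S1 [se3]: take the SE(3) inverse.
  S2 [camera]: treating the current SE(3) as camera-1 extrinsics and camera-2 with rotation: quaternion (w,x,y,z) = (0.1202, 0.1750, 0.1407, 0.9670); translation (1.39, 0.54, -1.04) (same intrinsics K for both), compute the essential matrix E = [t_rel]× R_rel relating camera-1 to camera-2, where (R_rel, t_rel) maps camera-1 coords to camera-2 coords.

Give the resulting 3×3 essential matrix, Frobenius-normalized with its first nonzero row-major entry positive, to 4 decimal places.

source (fourbar_fk): coupler pose = R=[0.7667 -0.6421 0.0000; 0.6421 0.7667 0.0000; 0.0000 0.0000 1.0000], t=(0.4662, 0.5617, 0.0000)
after S1 (invert_se3): R=[0.7667 0.6421 0.0000; -0.6421 0.7667 0.0000; 0.0000 0.0000 1.0000], t=(-0.7181, -0.1313, 0.0000)
after S2 (essential): [0.1316 0.3983 -0.1865; -0.1325 0.2239 0.6510; 0.1302 0.5223 -0.0894]

matrix = [0.1316 0.3983 -0.1865; -0.1325 0.2239 0.6510; 0.1302 0.5223 -0.0894]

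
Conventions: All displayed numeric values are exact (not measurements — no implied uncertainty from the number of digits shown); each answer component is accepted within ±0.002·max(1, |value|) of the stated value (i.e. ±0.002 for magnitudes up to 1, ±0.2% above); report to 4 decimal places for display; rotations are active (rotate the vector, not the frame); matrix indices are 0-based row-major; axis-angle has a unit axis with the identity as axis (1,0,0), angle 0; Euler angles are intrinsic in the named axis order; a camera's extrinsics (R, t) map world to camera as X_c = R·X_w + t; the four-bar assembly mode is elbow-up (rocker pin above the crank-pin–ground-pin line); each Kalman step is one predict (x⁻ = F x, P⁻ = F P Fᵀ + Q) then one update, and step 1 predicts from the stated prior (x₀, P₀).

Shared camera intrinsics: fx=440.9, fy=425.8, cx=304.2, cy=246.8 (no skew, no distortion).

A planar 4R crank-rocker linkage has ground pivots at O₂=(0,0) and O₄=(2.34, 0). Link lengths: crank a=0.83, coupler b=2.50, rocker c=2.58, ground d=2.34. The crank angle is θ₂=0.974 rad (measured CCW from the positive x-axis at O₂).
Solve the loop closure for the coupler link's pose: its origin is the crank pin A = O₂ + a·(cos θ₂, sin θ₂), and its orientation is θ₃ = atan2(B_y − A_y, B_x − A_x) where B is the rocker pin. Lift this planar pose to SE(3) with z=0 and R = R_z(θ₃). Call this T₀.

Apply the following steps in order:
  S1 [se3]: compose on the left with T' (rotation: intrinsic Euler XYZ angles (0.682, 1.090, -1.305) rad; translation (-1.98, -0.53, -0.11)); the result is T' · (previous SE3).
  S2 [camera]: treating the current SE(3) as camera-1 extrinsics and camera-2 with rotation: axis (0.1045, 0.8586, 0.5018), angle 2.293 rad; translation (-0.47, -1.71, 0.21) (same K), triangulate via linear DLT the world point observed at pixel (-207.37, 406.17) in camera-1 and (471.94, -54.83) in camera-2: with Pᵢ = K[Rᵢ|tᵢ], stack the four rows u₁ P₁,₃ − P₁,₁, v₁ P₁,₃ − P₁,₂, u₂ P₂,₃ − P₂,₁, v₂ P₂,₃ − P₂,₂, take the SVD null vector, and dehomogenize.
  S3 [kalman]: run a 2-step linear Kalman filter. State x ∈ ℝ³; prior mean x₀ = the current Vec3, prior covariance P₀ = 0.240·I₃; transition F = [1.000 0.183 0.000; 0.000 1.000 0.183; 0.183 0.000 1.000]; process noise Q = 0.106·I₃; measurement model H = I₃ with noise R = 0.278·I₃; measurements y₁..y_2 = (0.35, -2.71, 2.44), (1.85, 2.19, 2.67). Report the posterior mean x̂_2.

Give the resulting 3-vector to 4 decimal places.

result = (0.6922, 0.9445, 2.1523)

source (fourbar_fk): coupler pose = R=[0.6577 -0.7533 0.0000; 0.7533 0.6577 0.0000; 0.0000 0.0000 1.0000], t=(0.4665, 0.6865, 0.0000)
after S1 (compose_se3): R=[0.4161 0.2020 0.8866; 0.1638 0.9424 -0.2915; -0.8945 0.2665 0.3590], t=(-1.6170, -0.3007, -0.8203)
after S2 (triangulate): (-1.7494, 1.3368, 0.6121)
after S3 (kf_track): (0.6922, 0.9445, 2.1523)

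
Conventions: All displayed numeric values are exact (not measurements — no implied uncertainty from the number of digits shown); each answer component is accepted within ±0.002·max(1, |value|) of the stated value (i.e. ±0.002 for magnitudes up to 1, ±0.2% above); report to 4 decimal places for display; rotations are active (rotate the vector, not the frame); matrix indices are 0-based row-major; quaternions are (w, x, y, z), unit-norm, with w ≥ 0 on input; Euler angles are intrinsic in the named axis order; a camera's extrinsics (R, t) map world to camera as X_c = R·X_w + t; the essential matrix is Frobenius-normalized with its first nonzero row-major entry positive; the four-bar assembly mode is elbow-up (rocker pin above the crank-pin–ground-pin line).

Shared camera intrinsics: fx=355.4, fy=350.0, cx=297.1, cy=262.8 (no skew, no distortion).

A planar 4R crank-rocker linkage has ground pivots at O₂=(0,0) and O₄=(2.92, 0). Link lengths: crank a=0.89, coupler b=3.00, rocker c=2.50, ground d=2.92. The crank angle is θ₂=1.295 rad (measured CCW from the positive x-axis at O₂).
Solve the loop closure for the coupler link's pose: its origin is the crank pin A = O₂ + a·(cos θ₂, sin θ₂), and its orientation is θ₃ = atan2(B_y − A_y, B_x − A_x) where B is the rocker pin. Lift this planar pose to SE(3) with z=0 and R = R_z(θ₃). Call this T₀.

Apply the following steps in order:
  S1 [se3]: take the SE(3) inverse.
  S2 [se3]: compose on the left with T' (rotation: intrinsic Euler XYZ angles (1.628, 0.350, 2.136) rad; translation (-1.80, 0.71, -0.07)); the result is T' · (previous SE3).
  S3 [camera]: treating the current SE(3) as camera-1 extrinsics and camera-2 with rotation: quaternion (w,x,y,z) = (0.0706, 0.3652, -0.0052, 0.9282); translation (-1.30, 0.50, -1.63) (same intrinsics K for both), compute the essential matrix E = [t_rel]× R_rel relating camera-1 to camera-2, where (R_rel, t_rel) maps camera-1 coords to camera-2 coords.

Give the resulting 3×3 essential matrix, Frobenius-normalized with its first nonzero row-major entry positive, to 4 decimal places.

matrix = [0.3539 -0.3221 0.3978; -0.0141 -0.1096 0.4046; -0.5053 0.1824 0.3851]

source (fourbar_fk): coupler pose = R=[0.8377 -0.5461 0.0000; 0.5461 0.8377 0.0000; 0.0000 0.0000 1.0000], t=(0.2424, 0.8564, 0.0000)
after S1 (invert_se3): R=[0.8377 0.5461 0.0000; -0.5461 0.8377 0.0000; 0.0000 0.0000 1.0000], t=(-0.6707, -0.5851, 0.0000)
after S2 (compose_se3): R=[0.0117 -0.9393 0.3429; -0.0529 -0.3430 -0.9378; 0.9985 -0.0072 -0.0537], t=(-0.9985, 1.0166, -0.3059)
after S3 (essential): [0.3539 -0.3221 0.3978; -0.0141 -0.1096 0.4046; -0.5053 0.1824 0.3851]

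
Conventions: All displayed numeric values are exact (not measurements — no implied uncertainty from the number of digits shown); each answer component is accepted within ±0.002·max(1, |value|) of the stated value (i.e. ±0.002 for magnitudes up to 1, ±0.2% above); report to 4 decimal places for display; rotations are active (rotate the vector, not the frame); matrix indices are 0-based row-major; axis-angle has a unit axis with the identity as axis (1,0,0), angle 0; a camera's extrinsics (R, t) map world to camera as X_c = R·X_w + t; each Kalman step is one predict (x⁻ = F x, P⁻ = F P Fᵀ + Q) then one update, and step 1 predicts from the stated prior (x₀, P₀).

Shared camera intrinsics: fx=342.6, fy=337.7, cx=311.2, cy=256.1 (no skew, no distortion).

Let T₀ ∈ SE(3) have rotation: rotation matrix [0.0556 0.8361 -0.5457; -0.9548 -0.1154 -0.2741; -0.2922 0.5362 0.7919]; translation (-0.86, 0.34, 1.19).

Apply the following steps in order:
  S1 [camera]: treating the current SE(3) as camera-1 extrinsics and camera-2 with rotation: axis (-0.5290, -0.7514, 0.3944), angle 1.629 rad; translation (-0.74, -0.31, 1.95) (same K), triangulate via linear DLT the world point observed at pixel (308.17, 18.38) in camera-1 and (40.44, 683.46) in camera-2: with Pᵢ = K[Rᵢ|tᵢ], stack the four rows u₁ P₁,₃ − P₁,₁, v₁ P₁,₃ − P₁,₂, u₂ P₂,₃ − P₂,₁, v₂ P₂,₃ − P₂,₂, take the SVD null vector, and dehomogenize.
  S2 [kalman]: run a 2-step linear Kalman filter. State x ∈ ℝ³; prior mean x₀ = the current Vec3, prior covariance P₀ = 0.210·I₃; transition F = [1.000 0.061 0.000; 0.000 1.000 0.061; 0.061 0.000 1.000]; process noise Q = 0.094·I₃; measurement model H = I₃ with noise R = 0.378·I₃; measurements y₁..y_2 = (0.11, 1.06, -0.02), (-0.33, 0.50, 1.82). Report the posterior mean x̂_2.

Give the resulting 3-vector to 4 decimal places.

result = (0.4897, 1.0078, 1.0873)

after S1 (triangulate): (1.6020, 1.5382, 0.9818)
after S2 (kf_track): (0.4897, 1.0078, 1.0873)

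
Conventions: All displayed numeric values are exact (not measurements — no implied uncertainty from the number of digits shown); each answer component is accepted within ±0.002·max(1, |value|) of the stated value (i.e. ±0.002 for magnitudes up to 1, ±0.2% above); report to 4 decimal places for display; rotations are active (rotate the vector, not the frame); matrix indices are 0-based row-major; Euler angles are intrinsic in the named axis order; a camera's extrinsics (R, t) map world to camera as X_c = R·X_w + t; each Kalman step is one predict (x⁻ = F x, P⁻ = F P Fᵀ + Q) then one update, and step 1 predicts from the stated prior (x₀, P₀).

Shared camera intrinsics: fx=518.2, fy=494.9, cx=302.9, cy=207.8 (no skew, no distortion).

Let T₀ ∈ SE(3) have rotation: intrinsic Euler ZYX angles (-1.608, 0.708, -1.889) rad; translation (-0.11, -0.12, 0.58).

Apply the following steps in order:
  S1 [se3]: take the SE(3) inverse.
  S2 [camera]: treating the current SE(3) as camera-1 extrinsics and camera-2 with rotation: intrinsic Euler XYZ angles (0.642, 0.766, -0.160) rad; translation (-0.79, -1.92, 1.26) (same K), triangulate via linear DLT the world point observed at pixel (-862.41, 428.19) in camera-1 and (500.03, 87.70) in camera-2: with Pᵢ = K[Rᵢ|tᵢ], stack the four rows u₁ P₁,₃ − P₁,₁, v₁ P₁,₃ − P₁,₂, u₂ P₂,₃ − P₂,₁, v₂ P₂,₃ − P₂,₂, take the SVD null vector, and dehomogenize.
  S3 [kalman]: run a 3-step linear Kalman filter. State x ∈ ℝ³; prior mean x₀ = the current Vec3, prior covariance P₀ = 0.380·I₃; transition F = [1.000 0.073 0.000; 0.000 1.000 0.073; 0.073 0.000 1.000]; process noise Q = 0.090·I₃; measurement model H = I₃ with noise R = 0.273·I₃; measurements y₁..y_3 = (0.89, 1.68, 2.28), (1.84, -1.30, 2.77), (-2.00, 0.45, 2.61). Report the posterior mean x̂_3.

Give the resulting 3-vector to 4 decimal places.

result = (-0.1231, 0.4657, 2.4806)

after S1 (invert_se3): R=[-0.0283 -0.7591 -0.6503; -0.2897 0.6289 -0.7215; 0.9567 0.1680 -0.2377], t=(0.2830, 0.4621, 0.2632)
after S2 (triangulate): (0.7613, 1.9869, 1.4632)
after S3 (kf_track): (-0.1231, 0.4657, 2.4806)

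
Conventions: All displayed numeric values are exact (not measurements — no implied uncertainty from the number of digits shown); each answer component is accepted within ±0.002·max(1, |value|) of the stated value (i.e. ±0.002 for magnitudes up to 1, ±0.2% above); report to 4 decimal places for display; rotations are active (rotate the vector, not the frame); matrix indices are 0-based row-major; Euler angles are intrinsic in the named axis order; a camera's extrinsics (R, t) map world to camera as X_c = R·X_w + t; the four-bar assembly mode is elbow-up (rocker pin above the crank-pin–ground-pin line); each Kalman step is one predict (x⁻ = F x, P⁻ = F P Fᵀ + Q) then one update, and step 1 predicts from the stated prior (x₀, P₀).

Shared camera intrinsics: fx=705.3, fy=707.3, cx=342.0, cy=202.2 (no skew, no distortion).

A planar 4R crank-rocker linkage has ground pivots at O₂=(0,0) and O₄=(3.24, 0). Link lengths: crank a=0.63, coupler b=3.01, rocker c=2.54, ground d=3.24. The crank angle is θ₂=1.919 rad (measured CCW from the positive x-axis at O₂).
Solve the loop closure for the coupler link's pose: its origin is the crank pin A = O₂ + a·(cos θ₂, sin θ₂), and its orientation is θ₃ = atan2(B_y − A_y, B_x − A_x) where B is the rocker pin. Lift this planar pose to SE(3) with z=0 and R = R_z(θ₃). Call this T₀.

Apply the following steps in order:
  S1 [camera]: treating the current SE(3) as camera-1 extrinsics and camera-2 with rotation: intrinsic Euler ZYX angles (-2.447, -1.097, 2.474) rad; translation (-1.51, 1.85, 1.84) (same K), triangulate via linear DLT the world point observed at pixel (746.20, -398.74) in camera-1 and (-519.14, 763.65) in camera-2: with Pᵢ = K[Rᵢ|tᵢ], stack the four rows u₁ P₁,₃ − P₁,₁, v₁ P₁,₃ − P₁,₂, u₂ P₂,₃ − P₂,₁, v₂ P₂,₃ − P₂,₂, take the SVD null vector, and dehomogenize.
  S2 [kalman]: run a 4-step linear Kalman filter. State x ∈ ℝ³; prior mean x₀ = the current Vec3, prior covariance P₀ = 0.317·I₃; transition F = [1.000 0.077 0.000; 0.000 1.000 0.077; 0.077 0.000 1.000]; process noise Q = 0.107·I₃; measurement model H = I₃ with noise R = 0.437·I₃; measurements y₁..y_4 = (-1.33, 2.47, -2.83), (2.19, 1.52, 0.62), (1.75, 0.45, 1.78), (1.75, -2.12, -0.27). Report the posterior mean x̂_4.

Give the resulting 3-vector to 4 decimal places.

source (fourbar_fk): coupler pose = R=[0.8154 -0.5789 0.0000; 0.5789 0.8154 0.0000; 0.0000 0.0000 1.0000], t=(-0.2150, 0.5922, 0.0000)
after S1 (triangulate): (-0.1742, -0.8862, 0.2722)
after S2 (kf_track): (1.3384, -0.2887, 0.2067)

result = (1.3384, -0.2887, 0.2067)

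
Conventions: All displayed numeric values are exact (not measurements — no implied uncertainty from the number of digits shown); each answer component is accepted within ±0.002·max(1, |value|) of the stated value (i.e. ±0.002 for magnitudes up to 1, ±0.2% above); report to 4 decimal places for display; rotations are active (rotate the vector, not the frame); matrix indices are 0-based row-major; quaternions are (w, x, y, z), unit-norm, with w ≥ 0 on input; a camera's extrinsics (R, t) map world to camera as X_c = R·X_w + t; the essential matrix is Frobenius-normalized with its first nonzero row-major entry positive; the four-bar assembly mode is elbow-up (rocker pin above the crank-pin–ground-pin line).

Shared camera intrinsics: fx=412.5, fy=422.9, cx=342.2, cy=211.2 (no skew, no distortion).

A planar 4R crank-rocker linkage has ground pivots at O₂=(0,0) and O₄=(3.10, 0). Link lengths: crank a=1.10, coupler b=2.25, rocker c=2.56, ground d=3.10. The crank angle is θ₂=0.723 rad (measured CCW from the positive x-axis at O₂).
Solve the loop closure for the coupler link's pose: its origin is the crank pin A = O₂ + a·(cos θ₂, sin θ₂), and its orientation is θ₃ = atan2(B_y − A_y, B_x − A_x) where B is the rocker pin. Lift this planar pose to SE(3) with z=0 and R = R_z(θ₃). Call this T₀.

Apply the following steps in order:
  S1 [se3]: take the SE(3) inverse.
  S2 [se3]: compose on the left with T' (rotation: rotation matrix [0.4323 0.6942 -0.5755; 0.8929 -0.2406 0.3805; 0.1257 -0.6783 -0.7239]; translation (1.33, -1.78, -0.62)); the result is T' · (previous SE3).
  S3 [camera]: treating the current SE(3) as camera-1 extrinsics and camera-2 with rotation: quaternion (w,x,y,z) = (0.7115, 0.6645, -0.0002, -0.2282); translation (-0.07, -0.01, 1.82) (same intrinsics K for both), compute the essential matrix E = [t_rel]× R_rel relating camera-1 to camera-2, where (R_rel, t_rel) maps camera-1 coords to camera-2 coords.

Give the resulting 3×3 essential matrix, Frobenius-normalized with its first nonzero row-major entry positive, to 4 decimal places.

source (fourbar_fk): coupler pose = R=[0.6538 -0.7567 0.0000; 0.7567 0.6538 0.0000; 0.0000 0.0000 1.0000], t=(0.8248, 0.7278, 0.0000)
after S1 (invert_se3): R=[0.6538 0.7567 0.0000; -0.7567 0.6538 -0.0000; 0.0000 0.0000 1.0000], t=(-1.0900, 0.1483, 0.0000)
after S2 (compose_se3): R=[-0.2427 0.7810 -0.5755; 0.7658 0.5184 0.3805; 0.5955 -0.3484 -0.7239], t=(0.9618, -2.7889, -0.8576)
after S3 (essential): [0.4913 -0.0630 -0.0890; 0.3057 -0.0754 -0.4909; -0.3986 0.0037 -0.4977]

matrix = [0.4913 -0.0630 -0.0890; 0.3057 -0.0754 -0.4909; -0.3986 0.0037 -0.4977]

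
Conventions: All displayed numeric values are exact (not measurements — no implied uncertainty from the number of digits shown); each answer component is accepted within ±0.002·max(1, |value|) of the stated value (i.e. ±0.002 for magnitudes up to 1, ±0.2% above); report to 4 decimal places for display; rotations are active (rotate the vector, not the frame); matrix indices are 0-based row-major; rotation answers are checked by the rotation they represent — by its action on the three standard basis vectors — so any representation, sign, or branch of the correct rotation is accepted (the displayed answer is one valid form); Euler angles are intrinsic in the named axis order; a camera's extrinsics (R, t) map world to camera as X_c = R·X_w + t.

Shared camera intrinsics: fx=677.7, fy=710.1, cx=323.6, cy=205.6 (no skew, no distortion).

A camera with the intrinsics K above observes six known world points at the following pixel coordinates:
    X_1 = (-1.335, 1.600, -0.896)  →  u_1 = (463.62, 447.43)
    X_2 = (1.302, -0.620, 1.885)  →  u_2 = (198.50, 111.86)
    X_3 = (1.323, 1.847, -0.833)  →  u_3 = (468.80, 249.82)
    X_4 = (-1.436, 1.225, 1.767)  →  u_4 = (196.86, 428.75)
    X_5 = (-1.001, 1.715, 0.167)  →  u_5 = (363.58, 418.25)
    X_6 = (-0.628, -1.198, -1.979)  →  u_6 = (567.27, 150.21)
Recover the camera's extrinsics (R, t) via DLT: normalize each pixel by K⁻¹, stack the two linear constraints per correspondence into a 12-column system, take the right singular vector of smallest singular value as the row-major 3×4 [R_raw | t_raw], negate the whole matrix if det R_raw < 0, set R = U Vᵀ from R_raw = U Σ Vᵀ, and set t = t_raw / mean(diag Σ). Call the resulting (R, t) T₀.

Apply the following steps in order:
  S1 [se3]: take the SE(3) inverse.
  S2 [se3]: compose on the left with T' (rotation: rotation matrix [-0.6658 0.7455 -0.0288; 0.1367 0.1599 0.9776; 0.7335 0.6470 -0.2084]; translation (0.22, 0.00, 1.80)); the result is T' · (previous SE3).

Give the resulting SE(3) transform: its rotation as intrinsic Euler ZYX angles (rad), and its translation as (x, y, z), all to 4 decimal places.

rotation (euler_zyx) = (-1.4426, -0.5284, -0.0735), translation = (-0.0576, -3.1370, -4.0444)

source (pnp_recover): camera pose = R=[0.1792 0.2715 -0.9456; -0.6958 0.7145 0.0733; 0.6955 0.6449 0.3169], t=(0.2900, 0.1900, 6.6298)
after S1 (invert_se3): R=[0.1792 -0.6958 0.6955; 0.2715 0.7145 0.6449; -0.9456 0.0733 0.3169], t=(-4.5308, -4.4898, -1.8408)
after S2 (compose_se3): R=[0.1104 0.9939 0.0086; -0.8565 0.0907 0.5080; 0.5041 -0.0634 0.8613], t=(-0.0576, -3.1370, -4.0444)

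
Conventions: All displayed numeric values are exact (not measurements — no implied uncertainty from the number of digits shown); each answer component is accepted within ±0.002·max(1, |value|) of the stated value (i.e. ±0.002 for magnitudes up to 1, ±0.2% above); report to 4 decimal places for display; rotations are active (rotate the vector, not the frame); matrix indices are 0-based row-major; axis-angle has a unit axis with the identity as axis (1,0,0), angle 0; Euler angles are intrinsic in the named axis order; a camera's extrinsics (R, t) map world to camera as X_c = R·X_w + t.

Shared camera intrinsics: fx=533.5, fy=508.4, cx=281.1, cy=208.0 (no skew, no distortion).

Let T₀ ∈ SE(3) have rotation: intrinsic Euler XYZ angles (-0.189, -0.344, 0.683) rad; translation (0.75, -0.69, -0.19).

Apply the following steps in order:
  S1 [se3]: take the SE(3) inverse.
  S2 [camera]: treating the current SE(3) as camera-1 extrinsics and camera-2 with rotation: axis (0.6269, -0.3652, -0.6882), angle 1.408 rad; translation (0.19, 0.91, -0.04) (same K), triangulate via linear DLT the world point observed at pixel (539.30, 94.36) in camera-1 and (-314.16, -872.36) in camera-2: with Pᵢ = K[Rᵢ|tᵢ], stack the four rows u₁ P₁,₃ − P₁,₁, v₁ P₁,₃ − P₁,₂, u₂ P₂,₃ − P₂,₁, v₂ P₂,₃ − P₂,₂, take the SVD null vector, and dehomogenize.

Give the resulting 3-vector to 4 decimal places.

result = (0.8976, -0.3538, 0.8711)

after S1 (invert_se3): R=[0.7302 0.6690 0.1384; -0.5941 0.7219 -0.3548; -0.3373 0.1769 0.9246], t=(-0.0598, 0.8763, 0.5507)
after S2 (triangulate): (0.8976, -0.3538, 0.8711)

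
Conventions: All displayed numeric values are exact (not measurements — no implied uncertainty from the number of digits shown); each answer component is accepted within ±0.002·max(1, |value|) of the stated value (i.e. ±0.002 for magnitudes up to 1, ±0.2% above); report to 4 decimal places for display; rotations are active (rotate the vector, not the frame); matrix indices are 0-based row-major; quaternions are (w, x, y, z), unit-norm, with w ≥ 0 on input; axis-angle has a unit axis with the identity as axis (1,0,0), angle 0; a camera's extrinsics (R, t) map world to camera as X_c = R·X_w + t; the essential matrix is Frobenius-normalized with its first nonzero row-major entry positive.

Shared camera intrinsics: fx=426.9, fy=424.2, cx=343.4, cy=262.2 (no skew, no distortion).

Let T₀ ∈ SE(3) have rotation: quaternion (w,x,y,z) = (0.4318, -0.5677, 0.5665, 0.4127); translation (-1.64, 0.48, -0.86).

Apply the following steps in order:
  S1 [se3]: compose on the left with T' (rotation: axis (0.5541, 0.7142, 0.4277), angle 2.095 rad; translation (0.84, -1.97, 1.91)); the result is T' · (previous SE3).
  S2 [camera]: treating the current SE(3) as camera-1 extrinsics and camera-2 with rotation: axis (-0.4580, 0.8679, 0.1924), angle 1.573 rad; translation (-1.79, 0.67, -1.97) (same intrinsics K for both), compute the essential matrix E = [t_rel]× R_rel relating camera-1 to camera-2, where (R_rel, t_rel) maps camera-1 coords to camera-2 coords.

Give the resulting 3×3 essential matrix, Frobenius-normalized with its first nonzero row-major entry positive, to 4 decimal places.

after S1 (compose_se3): R=[-0.9976 0.0211 -0.0656; -0.0387 -0.9593 0.2797; -0.0571 0.2816 0.9578], t=(0.1751, -3.4056, 2.9855)
after S2 (essential): [0.5949 0.3193 -0.1525; -0.1884 0.1008 0.1073; 0.2065 -0.5949 -0.2593]

matrix = [0.5949 0.3193 -0.1525; -0.1884 0.1008 0.1073; 0.2065 -0.5949 -0.2593]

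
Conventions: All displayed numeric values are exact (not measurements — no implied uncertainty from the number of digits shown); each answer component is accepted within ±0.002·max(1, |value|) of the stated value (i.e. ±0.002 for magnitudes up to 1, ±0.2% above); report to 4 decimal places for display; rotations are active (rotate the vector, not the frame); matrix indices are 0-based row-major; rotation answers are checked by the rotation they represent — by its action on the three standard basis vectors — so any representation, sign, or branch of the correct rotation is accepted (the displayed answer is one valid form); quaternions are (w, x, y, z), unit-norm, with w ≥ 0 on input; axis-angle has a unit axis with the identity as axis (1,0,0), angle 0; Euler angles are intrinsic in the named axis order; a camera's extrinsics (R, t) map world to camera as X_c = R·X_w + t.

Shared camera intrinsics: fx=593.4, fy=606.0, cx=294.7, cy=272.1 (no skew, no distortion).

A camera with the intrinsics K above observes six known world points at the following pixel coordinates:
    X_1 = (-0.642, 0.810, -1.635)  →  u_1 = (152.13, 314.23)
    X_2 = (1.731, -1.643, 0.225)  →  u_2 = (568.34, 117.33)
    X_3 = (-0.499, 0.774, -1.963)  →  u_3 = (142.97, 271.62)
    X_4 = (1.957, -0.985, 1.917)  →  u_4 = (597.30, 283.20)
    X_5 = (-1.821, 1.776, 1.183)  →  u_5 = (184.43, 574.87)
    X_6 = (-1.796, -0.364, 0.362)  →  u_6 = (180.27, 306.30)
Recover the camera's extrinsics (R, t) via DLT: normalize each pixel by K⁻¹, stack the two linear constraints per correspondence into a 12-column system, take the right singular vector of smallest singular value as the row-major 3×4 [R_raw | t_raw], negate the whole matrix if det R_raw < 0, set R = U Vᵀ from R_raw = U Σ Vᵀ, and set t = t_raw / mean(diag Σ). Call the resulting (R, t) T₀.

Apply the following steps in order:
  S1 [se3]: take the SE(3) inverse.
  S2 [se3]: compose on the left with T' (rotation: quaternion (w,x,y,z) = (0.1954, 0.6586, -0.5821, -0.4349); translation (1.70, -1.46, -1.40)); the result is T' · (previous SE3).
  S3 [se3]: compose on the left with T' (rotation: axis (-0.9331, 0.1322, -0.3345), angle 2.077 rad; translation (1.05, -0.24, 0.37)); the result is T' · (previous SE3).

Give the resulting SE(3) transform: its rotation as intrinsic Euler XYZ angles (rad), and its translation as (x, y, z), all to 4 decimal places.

rotation (euler_xyz) = (2.1480, -0.6549, 2.4943), translation = (4.6122, 1.3453, 4.3847)

source (pnp_recover): camera pose = R=[0.9416 -0.0624 0.3308; -0.1160 0.8623 0.4929; -0.3161 -0.5025 0.8047], t=(0.4800, 0.2400, 4.4995)
after S1 (invert_se3): R=[0.9416 -0.1160 -0.3161; -0.0624 0.8623 -0.5025; 0.3308 0.4929 0.8047], t=(0.9980, 2.0840, -3.8980)
after S2 (compose_se3): R=[-0.2803 -0.9027 -0.3265; -0.7844 0.0193 0.6200; -0.5533 0.4299 -0.7135], t=(3.5202, -3.8777, 1.9726)
after S3 (compose_se3): R=[-0.6327 -0.4782 -0.6091; 0.0781 0.7431 -0.6646; 0.7705 -0.4680 -0.4328], t=(4.6122, 1.3453, 4.3847)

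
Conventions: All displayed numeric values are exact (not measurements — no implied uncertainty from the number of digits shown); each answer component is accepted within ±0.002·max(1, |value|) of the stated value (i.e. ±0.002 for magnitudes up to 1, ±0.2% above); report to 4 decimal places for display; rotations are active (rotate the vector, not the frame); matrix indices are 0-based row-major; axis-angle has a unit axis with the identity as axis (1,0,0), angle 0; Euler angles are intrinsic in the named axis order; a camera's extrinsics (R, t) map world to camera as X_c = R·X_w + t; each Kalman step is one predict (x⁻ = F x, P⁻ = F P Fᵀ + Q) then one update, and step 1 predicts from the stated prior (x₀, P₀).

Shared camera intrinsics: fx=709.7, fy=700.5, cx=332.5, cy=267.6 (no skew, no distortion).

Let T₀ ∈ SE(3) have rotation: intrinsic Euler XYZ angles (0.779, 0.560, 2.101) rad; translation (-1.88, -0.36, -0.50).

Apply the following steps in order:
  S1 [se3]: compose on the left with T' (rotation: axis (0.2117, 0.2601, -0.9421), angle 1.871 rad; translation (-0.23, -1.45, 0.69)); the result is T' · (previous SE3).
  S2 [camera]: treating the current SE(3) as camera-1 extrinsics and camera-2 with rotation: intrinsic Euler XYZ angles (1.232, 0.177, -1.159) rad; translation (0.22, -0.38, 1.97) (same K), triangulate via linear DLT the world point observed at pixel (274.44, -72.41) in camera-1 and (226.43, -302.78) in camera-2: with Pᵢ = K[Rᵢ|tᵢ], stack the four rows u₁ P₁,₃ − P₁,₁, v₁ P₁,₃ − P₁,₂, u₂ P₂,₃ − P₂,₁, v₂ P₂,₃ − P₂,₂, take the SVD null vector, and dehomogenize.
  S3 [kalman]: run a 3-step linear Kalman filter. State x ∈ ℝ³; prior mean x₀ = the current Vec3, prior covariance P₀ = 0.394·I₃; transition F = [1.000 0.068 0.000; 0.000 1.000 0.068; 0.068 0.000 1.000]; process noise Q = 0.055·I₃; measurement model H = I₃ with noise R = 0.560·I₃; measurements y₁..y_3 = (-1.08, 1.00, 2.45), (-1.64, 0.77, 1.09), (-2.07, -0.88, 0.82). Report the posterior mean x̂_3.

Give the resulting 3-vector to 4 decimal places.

after S1 (compose_se3): R=[0.5069 -0.4882 -0.7104; -0.1478 0.7627 -0.6296; 0.8493 0.4242 0.3144], t=(-0.1279, 0.4425, 1.2573)
after S2 (triangulate): (0.3012, -0.8010, 0.7476)
after S3 (kf_track): (-1.1910, -0.0216, 1.0921)

result = (-1.1910, -0.0216, 1.0921)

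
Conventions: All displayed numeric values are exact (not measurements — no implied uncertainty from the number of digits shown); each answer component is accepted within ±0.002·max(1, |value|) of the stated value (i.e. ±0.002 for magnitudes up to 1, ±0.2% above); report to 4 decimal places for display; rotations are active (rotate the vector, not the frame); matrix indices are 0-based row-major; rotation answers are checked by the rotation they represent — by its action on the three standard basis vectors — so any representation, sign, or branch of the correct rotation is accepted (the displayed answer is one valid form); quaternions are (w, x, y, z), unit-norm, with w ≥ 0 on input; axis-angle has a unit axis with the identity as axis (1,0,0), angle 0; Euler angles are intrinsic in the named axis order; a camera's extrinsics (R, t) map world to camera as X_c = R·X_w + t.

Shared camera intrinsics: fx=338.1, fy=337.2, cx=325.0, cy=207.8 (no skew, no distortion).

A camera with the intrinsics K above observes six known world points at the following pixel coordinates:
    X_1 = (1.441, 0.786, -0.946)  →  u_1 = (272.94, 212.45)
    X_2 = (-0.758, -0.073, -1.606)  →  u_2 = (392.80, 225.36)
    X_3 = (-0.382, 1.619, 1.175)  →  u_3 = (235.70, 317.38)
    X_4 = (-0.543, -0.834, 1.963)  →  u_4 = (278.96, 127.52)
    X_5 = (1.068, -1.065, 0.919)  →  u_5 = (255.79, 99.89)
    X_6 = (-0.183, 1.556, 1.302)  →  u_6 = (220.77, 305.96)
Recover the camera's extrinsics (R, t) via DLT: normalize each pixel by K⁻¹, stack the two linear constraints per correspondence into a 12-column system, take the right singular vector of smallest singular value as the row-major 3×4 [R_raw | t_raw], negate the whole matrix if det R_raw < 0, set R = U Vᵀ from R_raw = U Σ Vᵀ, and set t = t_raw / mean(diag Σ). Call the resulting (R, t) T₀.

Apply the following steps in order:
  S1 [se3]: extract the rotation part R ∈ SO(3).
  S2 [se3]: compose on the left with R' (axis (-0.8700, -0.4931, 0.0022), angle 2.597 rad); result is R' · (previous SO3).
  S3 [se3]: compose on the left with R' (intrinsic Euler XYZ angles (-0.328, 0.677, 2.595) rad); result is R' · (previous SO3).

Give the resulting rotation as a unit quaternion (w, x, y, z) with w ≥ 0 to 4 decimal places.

rotation (quat) = (0.6987, -0.4595, 0.5471, -0.0383)

source (pnp_recover): camera pose = R=[-0.7479 -0.4106 -0.5215; -0.4284 0.8988 -0.0931; 0.5070 0.1538 -0.8481], t=(-0.1701, -0.0802, 5.3416)
after S1 (rot_of_se3): [-0.7479 -0.4106 -0.5215; -0.4284 0.8988 -0.0931; 0.5070 0.1538 -0.8481]
after S2 (compose_so3): [-0.8823 0.4491 -0.1407; -0.1955 -0.6216 -0.7585; -0.4281 -0.6418 0.6363]
after S3 (compose_so3): [0.3985 -0.4493 0.7996; -0.5562 0.5748 0.6002; -0.7293 -0.6839 -0.0208]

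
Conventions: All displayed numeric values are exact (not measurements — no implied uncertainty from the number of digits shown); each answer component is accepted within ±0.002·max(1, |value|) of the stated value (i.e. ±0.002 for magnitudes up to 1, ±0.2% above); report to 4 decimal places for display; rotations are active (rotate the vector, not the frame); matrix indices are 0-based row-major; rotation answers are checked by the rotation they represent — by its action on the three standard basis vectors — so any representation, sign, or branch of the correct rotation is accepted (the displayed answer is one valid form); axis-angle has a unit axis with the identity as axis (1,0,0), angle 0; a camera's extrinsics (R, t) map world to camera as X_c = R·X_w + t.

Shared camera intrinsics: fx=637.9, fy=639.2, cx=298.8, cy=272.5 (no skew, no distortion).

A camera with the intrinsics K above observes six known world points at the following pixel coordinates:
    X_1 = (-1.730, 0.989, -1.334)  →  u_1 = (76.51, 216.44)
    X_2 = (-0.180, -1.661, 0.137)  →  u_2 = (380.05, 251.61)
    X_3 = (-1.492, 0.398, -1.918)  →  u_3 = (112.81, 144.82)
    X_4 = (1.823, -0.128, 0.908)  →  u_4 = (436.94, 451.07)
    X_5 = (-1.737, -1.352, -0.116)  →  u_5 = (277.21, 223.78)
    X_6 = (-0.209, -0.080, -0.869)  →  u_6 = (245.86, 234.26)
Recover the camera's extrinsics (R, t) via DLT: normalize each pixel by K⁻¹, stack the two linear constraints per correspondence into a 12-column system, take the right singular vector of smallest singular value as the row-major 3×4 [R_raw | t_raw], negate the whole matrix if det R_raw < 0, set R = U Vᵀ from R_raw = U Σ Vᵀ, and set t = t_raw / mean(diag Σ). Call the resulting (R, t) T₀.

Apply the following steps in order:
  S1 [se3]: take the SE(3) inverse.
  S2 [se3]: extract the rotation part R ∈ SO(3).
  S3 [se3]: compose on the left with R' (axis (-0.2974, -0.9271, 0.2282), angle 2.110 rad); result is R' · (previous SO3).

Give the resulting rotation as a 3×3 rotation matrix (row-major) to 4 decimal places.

source (pnp_recover): camera pose = R=[0.6011 -0.7545 0.2636; 0.2081 0.4662 0.8598; -0.7716 -0.4620 0.4373], t=(-0.2300, 0.4499, 6.4991)
after S1 (invert_se3): R=[0.6011 0.2081 -0.7716; -0.7545 0.4662 -0.4620; 0.2636 0.8598 0.4373], t=(5.0592, 2.6193, -3.1681)
after S2 (rot_of_se3): [0.6011 0.2081 -0.7716; -0.7545 0.4662 -0.4620; 0.2636 0.8598 0.4373]
after S3 (compose_so3): [-0.6320 -0.7481 -0.2022; -0.2426 0.4388 -0.8652; 0.7360 -0.4978 -0.4588]

rotation (matrix) = ((-0.6320, -0.7481, -0.2022), (-0.2426, 0.4388, -0.8652), (0.7360, -0.4978, -0.4588))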